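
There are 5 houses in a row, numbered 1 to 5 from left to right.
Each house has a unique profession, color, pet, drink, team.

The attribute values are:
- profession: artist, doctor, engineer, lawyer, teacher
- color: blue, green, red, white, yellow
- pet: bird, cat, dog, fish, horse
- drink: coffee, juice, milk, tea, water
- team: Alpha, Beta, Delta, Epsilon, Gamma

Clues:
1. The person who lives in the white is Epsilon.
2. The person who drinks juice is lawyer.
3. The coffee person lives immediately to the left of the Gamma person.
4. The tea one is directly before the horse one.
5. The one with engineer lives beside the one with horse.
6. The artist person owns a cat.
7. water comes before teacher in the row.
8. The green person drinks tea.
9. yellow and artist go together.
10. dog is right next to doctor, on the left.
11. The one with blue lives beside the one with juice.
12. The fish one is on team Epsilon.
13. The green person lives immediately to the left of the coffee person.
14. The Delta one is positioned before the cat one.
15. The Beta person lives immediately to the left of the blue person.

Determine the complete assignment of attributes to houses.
Solution:

House | Profession | Color | Pet | Drink | Team
-----------------------------------------------
  1   | engineer | green | dog | tea | Beta
  2   | doctor | blue | horse | coffee | Delta
  3   | lawyer | red | bird | juice | Gamma
  4   | artist | yellow | cat | water | Alpha
  5   | teacher | white | fish | milk | Epsilon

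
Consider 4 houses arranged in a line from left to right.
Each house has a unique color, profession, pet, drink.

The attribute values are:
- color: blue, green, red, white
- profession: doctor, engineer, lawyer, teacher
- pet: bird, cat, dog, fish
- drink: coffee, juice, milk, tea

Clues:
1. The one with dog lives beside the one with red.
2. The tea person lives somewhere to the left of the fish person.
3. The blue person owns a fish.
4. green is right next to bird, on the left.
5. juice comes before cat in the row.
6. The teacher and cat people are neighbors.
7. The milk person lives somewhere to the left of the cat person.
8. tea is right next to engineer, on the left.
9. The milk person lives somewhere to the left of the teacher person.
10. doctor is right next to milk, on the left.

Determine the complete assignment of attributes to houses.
Solution:

House | Color | Profession | Pet | Drink
----------------------------------------
  1   | green | doctor | dog | tea
  2   | red | engineer | bird | milk
  3   | blue | teacher | fish | juice
  4   | white | lawyer | cat | coffee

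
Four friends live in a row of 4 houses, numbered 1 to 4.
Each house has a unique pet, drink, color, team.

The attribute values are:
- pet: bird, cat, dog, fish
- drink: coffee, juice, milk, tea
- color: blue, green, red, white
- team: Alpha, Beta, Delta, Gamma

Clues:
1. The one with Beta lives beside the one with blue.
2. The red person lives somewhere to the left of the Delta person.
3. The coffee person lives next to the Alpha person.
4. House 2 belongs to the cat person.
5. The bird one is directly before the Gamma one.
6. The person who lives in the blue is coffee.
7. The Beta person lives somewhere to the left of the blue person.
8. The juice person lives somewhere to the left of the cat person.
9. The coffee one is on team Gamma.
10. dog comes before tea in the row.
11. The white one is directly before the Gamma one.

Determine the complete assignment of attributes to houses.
Solution:

House | Pet | Drink | Color | Team
----------------------------------
  1   | bird | juice | white | Beta
  2   | cat | coffee | blue | Gamma
  3   | dog | milk | red | Alpha
  4   | fish | tea | green | Delta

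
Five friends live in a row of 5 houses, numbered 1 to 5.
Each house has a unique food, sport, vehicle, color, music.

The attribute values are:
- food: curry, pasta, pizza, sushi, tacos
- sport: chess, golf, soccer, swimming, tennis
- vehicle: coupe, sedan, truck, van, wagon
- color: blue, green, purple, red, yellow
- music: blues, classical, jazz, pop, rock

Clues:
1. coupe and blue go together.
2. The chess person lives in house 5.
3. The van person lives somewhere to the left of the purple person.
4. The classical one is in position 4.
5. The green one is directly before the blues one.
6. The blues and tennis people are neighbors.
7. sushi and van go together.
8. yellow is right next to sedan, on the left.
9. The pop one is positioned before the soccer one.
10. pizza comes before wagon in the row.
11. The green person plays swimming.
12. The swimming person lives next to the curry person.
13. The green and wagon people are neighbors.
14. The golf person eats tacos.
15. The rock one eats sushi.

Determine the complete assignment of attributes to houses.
Solution:

House | Food | Sport | Vehicle | Color | Music
----------------------------------------------
  1   | pizza | swimming | truck | green | pop
  2   | curry | soccer | wagon | red | blues
  3   | sushi | tennis | van | yellow | rock
  4   | tacos | golf | sedan | purple | classical
  5   | pasta | chess | coupe | blue | jazz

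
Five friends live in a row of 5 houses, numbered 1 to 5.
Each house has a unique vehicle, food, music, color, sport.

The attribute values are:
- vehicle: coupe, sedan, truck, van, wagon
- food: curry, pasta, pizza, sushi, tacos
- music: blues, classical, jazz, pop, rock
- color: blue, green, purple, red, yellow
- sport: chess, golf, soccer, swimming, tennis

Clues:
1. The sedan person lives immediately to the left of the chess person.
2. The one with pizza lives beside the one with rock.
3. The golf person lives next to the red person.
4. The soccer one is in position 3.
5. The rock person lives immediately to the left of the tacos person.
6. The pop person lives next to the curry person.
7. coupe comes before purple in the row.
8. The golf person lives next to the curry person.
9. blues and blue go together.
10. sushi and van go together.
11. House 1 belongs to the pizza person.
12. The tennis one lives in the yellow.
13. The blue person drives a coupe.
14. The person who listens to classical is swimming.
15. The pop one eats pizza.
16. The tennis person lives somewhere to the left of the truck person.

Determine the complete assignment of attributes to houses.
Solution:

House | Vehicle | Food | Music | Color | Sport
----------------------------------------------
  1   | sedan | pizza | pop | green | golf
  2   | wagon | curry | rock | red | chess
  3   | coupe | tacos | blues | blue | soccer
  4   | van | sushi | jazz | yellow | tennis
  5   | truck | pasta | classical | purple | swimming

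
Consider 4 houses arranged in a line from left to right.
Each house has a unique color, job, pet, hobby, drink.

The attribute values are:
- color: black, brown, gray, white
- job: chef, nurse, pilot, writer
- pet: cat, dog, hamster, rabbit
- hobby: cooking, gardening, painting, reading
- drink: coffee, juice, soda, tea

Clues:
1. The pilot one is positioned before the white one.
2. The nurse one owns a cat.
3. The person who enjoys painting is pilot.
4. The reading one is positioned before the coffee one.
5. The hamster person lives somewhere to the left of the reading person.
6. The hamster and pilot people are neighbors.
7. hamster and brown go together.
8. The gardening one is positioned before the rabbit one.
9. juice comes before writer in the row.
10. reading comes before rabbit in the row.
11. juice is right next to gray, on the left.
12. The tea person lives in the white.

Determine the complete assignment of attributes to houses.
Solution:

House | Color | Job | Pet | Hobby | Drink
-----------------------------------------
  1   | brown | chef | hamster | gardening | juice
  2   | gray | pilot | dog | painting | soda
  3   | white | nurse | cat | reading | tea
  4   | black | writer | rabbit | cooking | coffee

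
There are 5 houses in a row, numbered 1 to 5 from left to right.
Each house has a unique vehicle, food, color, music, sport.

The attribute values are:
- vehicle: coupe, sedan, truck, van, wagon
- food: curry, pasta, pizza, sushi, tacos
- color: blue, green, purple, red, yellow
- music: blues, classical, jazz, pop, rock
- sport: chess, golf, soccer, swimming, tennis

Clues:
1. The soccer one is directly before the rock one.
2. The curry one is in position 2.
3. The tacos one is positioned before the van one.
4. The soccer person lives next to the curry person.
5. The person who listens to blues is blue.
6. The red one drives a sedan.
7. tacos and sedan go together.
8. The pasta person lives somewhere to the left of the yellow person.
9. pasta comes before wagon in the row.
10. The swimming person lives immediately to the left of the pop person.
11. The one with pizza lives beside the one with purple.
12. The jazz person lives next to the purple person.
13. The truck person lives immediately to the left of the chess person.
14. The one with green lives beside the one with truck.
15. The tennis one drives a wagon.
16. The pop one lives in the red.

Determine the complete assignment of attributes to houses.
Solution:

House | Vehicle | Food | Color | Music | Sport
----------------------------------------------
  1   | coupe | pizza | green | jazz | soccer
  2   | truck | curry | purple | rock | swimming
  3   | sedan | tacos | red | pop | chess
  4   | van | pasta | blue | blues | golf
  5   | wagon | sushi | yellow | classical | tennis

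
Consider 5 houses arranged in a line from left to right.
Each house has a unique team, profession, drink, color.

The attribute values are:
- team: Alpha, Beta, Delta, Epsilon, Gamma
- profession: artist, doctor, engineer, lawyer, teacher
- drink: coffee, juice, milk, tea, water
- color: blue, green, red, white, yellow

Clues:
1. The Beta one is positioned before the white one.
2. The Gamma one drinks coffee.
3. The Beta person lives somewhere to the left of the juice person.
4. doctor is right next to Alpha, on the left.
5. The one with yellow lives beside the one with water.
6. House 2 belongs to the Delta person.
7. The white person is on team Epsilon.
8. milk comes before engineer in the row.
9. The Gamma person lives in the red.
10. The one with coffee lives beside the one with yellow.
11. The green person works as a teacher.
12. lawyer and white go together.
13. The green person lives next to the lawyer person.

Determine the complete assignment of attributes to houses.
Solution:

House | Team | Profession | Drink | Color
-----------------------------------------
  1   | Gamma | artist | coffee | red
  2   | Delta | doctor | milk | yellow
  3   | Alpha | engineer | water | blue
  4   | Beta | teacher | tea | green
  5   | Epsilon | lawyer | juice | white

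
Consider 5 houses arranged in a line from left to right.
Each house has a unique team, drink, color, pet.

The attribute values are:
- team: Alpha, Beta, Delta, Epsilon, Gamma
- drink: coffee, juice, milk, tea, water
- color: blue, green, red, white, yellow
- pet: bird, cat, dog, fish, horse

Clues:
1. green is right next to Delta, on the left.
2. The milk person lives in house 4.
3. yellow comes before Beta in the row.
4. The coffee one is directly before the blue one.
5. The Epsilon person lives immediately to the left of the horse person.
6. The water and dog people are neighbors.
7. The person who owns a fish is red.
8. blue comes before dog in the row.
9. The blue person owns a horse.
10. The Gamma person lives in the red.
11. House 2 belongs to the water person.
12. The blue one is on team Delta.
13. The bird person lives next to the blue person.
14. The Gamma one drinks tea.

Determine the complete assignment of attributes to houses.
Solution:

House | Team | Drink | Color | Pet
----------------------------------
  1   | Epsilon | coffee | green | bird
  2   | Delta | water | blue | horse
  3   | Alpha | juice | yellow | dog
  4   | Beta | milk | white | cat
  5   | Gamma | tea | red | fish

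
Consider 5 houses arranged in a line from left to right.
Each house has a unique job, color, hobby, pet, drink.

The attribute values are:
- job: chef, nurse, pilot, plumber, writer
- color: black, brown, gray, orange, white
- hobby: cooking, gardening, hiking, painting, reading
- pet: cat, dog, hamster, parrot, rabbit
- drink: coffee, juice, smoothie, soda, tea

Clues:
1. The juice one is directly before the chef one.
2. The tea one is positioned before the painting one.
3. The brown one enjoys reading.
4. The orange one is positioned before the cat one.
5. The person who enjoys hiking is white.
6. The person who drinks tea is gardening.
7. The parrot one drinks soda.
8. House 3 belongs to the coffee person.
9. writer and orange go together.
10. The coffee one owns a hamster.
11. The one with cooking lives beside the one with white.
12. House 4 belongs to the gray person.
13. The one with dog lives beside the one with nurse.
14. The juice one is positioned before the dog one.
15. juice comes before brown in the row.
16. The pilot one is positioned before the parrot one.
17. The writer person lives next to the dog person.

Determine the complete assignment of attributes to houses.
Solution:

House | Job | Color | Hobby | Pet | Drink
-----------------------------------------
  1   | writer | orange | cooking | rabbit | juice
  2   | chef | white | hiking | dog | smoothie
  3   | nurse | brown | reading | hamster | coffee
  4   | pilot | gray | gardening | cat | tea
  5   | plumber | black | painting | parrot | soda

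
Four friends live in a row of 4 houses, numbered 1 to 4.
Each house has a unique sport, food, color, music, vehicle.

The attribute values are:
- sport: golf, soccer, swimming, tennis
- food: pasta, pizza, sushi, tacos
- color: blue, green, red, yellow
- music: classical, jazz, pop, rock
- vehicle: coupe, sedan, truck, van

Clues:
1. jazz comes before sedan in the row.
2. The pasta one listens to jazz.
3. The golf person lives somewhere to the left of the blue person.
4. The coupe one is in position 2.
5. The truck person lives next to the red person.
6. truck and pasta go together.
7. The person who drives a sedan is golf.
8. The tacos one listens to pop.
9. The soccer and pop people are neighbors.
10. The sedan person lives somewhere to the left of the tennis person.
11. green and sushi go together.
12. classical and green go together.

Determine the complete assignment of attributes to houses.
Solution:

House | Sport | Food | Color | Music | Vehicle
----------------------------------------------
  1   | soccer | pasta | yellow | jazz | truck
  2   | swimming | tacos | red | pop | coupe
  3   | golf | sushi | green | classical | sedan
  4   | tennis | pizza | blue | rock | van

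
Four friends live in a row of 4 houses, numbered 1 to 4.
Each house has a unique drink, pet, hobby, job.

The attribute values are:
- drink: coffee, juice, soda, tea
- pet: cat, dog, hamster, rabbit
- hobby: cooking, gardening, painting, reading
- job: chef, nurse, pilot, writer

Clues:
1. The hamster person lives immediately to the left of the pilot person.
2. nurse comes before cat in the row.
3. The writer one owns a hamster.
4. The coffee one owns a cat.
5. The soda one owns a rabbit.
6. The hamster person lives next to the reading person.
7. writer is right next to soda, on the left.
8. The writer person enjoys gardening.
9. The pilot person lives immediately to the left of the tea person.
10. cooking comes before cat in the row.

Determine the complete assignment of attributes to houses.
Solution:

House | Drink | Pet | Hobby | Job
---------------------------------
  1   | juice | hamster | gardening | writer
  2   | soda | rabbit | reading | pilot
  3   | tea | dog | cooking | nurse
  4   | coffee | cat | painting | chef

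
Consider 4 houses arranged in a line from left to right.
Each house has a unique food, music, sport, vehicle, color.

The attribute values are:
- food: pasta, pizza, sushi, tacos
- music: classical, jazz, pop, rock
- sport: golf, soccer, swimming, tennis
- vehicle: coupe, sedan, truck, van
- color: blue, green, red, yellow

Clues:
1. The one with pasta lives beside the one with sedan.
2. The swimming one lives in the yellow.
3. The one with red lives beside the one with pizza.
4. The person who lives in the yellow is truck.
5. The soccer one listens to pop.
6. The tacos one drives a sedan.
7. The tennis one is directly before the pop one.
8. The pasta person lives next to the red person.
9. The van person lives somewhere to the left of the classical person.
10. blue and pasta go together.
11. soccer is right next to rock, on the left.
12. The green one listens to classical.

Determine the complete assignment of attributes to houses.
Solution:

House | Food | Music | Sport | Vehicle | Color
----------------------------------------------
  1   | pasta | jazz | tennis | van | blue
  2   | tacos | pop | soccer | sedan | red
  3   | pizza | rock | swimming | truck | yellow
  4   | sushi | classical | golf | coupe | green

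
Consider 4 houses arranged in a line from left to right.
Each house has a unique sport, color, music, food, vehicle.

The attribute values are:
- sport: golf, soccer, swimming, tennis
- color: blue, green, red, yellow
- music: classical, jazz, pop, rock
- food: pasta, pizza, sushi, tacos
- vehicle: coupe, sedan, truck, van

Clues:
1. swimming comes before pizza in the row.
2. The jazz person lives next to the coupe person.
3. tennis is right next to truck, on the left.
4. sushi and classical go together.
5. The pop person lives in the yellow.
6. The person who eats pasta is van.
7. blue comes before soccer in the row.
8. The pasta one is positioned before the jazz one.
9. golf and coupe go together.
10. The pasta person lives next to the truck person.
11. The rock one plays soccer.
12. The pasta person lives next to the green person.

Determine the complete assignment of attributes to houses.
Solution:

House | Sport | Color | Music | Food | Vehicle
----------------------------------------------
  1   | tennis | yellow | pop | pasta | van
  2   | swimming | green | jazz | tacos | truck
  3   | golf | blue | classical | sushi | coupe
  4   | soccer | red | rock | pizza | sedan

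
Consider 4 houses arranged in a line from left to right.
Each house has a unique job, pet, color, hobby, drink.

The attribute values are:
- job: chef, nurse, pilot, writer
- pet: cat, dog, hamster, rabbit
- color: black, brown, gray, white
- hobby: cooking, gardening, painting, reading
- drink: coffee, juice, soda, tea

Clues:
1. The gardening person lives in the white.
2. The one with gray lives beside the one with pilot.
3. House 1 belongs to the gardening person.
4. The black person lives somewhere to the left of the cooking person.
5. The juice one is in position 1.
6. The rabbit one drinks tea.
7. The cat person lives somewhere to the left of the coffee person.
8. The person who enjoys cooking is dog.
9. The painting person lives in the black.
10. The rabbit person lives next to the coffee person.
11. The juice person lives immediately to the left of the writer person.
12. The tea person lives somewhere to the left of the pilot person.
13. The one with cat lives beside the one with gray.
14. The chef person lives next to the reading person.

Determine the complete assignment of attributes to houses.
Solution:

House | Job | Pet | Color | Hobby | Drink
-----------------------------------------
  1   | chef | cat | white | gardening | juice
  2   | writer | rabbit | gray | reading | tea
  3   | pilot | hamster | black | painting | coffee
  4   | nurse | dog | brown | cooking | soda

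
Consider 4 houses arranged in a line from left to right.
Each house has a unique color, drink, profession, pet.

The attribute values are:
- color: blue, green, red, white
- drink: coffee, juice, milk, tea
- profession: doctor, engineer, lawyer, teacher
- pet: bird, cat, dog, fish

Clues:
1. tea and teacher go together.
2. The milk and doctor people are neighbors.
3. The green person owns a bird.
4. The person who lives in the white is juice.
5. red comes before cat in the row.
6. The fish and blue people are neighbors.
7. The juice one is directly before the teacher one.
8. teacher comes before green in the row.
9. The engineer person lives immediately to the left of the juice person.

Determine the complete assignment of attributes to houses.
Solution:

House | Color | Drink | Profession | Pet
----------------------------------------
  1   | red | milk | engineer | dog
  2   | white | juice | doctor | fish
  3   | blue | tea | teacher | cat
  4   | green | coffee | lawyer | bird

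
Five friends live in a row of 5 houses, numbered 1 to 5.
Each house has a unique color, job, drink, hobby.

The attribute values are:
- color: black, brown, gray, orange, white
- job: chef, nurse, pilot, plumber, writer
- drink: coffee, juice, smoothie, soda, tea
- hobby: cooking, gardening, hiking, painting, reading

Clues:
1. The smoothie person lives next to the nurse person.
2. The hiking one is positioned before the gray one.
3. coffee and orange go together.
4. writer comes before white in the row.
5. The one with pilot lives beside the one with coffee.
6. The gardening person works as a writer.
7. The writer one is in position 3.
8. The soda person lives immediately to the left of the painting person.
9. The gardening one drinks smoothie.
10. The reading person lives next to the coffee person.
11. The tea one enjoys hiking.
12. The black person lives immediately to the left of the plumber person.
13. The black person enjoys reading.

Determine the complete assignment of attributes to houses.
Solution:

House | Color | Job | Drink | Hobby
-----------------------------------
  1   | black | pilot | soda | reading
  2   | orange | plumber | coffee | painting
  3   | brown | writer | smoothie | gardening
  4   | white | nurse | tea | hiking
  5   | gray | chef | juice | cooking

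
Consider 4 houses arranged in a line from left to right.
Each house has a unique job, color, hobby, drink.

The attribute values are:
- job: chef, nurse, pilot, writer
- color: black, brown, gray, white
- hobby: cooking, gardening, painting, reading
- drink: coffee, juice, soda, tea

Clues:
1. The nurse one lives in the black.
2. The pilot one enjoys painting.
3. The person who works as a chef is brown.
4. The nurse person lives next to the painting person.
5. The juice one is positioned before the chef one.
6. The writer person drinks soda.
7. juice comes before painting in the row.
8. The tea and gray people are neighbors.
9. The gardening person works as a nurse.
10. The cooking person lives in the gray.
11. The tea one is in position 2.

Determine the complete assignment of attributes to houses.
Solution:

House | Job | Color | Hobby | Drink
-----------------------------------
  1   | nurse | black | gardening | juice
  2   | pilot | white | painting | tea
  3   | writer | gray | cooking | soda
  4   | chef | brown | reading | coffee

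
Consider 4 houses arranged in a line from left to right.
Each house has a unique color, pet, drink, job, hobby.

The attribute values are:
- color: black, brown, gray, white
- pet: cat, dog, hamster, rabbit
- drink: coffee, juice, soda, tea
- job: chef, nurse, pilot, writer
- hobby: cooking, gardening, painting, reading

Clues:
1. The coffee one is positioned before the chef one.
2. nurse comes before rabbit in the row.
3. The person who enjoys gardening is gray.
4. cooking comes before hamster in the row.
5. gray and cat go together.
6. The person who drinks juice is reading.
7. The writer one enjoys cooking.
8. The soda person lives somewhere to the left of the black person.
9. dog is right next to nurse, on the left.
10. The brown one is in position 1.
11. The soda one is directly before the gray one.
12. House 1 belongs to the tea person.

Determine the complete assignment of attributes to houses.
Solution:

House | Color | Pet | Drink | Job | Hobby
-----------------------------------------
  1   | brown | dog | tea | writer | cooking
  2   | white | hamster | soda | nurse | painting
  3   | gray | cat | coffee | pilot | gardening
  4   | black | rabbit | juice | chef | reading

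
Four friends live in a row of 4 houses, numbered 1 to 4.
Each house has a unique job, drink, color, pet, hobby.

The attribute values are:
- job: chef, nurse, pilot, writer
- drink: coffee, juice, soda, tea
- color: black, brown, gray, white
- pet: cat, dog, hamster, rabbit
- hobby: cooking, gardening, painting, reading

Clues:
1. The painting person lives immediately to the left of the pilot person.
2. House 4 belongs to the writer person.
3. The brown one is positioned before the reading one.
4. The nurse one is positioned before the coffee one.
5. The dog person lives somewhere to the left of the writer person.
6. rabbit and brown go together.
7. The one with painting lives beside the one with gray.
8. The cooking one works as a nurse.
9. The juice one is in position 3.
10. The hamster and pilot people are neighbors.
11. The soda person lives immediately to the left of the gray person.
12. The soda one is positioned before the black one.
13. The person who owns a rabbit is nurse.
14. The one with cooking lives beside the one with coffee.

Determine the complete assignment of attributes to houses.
Solution:

House | Job | Drink | Color | Pet | Hobby
-----------------------------------------
  1   | chef | soda | white | hamster | painting
  2   | pilot | tea | gray | dog | gardening
  3   | nurse | juice | brown | rabbit | cooking
  4   | writer | coffee | black | cat | reading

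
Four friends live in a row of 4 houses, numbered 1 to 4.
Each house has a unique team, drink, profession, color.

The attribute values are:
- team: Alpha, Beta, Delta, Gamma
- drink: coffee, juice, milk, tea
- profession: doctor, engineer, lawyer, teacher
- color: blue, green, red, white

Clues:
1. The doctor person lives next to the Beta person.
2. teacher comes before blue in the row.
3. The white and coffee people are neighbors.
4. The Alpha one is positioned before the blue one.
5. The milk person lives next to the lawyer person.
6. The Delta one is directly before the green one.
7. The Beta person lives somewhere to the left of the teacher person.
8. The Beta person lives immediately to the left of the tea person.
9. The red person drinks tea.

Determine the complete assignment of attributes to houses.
Solution:

House | Team | Drink | Profession | Color
-----------------------------------------
  1   | Delta | milk | doctor | white
  2   | Beta | coffee | lawyer | green
  3   | Alpha | tea | teacher | red
  4   | Gamma | juice | engineer | blue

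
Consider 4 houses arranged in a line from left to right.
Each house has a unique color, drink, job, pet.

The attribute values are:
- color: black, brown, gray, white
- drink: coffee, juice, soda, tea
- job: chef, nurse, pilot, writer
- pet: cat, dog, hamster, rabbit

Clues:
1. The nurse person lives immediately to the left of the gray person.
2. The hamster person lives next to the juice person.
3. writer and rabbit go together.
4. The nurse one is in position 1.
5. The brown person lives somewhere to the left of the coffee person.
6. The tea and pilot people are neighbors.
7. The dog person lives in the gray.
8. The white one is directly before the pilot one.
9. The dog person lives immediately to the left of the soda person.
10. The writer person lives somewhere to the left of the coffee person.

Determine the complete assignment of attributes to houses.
Solution:

House | Color | Drink | Job | Pet
---------------------------------
  1   | white | tea | nurse | hamster
  2   | gray | juice | pilot | dog
  3   | brown | soda | writer | rabbit
  4   | black | coffee | chef | cat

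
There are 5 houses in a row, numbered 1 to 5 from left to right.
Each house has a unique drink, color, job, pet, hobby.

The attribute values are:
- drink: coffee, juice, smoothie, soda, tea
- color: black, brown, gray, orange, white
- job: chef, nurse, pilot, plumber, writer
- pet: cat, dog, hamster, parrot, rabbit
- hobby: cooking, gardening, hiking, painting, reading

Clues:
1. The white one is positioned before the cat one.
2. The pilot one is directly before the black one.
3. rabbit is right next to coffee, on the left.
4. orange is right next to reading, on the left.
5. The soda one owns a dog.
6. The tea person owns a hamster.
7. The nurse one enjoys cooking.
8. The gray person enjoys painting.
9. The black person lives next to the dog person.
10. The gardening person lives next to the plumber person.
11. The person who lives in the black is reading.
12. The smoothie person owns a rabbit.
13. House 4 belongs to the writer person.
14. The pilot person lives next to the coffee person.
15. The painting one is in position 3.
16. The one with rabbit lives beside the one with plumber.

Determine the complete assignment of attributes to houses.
Solution:

House | Drink | Color | Job | Pet | Hobby
-----------------------------------------
  1   | smoothie | orange | pilot | rabbit | gardening
  2   | coffee | black | plumber | parrot | reading
  3   | soda | gray | chef | dog | painting
  4   | tea | white | writer | hamster | hiking
  5   | juice | brown | nurse | cat | cooking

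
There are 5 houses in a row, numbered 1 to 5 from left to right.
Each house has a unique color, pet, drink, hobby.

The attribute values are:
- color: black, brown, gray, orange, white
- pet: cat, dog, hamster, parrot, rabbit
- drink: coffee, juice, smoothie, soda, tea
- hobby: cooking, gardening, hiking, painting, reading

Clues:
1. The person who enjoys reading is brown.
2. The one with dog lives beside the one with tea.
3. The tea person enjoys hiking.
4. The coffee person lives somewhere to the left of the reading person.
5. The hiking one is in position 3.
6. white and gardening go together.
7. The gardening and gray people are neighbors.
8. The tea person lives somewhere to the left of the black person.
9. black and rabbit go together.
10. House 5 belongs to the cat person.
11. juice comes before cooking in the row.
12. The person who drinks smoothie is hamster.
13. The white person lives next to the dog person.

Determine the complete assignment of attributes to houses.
Solution:

House | Color | Pet | Drink | Hobby
-----------------------------------
  1   | white | hamster | smoothie | gardening
  2   | gray | dog | juice | painting
  3   | orange | parrot | tea | hiking
  4   | black | rabbit | coffee | cooking
  5   | brown | cat | soda | reading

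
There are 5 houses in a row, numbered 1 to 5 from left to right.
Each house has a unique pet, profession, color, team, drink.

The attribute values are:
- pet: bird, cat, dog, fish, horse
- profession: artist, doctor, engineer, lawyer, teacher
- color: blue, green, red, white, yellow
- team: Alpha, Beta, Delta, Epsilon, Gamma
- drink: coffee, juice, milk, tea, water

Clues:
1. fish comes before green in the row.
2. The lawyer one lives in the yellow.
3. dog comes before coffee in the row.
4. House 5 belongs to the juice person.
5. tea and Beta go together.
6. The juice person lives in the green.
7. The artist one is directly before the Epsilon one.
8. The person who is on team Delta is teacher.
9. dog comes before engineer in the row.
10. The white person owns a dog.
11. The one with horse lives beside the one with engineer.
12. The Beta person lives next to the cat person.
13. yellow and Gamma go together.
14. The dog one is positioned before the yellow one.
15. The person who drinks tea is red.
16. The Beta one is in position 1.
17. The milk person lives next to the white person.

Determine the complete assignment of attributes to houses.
Solution:

House | Pet | Profession | Color | Team | Drink
-----------------------------------------------
  1   | fish | artist | red | Beta | tea
  2   | cat | doctor | blue | Epsilon | milk
  3   | dog | teacher | white | Delta | water
  4   | horse | lawyer | yellow | Gamma | coffee
  5   | bird | engineer | green | Alpha | juice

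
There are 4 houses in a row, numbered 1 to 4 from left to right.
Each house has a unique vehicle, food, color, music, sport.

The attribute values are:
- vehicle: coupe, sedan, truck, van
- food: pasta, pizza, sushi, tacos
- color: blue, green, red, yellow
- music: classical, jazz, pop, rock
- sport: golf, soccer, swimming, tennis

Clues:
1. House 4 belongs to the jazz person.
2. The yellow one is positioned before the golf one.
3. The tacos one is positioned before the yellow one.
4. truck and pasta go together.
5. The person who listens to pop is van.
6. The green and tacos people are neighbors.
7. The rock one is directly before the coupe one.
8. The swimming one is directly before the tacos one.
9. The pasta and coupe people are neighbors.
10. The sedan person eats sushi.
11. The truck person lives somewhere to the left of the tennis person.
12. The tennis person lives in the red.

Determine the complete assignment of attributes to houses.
Solution:

House | Vehicle | Food | Color | Music | Sport
----------------------------------------------
  1   | truck | pasta | green | rock | swimming
  2   | coupe | tacos | red | classical | tennis
  3   | van | pizza | yellow | pop | soccer
  4   | sedan | sushi | blue | jazz | golf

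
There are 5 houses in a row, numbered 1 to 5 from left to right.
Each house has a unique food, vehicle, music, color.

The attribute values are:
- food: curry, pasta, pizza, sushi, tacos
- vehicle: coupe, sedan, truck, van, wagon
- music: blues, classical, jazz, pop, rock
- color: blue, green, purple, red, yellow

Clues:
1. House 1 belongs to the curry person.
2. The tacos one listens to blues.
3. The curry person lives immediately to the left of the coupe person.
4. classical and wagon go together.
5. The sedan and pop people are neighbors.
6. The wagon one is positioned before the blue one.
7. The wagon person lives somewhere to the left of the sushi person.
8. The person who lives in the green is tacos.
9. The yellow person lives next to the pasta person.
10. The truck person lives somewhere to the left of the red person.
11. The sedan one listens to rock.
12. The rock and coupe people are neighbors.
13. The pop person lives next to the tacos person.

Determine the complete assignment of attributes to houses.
Solution:

House | Food | Vehicle | Music | Color
--------------------------------------
  1   | curry | sedan | rock | yellow
  2   | pasta | coupe | pop | purple
  3   | tacos | truck | blues | green
  4   | pizza | wagon | classical | red
  5   | sushi | van | jazz | blue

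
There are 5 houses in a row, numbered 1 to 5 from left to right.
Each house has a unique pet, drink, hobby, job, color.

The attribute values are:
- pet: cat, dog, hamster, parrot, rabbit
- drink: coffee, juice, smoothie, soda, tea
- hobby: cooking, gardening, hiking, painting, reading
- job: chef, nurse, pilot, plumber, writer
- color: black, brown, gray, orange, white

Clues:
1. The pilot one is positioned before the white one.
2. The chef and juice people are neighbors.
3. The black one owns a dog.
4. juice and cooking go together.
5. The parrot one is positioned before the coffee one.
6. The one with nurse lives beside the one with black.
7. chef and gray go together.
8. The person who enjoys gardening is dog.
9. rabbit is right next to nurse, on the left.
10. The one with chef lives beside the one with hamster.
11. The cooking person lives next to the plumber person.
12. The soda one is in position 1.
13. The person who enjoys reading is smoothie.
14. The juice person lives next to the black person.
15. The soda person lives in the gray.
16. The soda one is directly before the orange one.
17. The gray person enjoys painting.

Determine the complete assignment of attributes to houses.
Solution:

House | Pet | Drink | Hobby | Job | Color
-----------------------------------------
  1   | rabbit | soda | painting | chef | gray
  2   | hamster | juice | cooking | nurse | orange
  3   | dog | tea | gardening | plumber | black
  4   | parrot | smoothie | reading | pilot | brown
  5   | cat | coffee | hiking | writer | white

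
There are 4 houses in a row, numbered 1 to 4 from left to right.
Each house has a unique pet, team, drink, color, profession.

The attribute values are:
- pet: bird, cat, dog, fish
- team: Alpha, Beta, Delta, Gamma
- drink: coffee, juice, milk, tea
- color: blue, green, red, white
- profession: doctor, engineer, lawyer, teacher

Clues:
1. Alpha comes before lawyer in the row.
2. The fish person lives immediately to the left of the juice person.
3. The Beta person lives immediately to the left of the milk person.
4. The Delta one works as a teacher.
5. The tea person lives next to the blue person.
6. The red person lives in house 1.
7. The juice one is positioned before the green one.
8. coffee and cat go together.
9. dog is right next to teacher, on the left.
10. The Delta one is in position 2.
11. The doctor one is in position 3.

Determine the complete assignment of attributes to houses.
Solution:

House | Pet | Team | Drink | Color | Profession
-----------------------------------------------
  1   | dog | Beta | tea | red | engineer
  2   | fish | Delta | milk | blue | teacher
  3   | bird | Alpha | juice | white | doctor
  4   | cat | Gamma | coffee | green | lawyer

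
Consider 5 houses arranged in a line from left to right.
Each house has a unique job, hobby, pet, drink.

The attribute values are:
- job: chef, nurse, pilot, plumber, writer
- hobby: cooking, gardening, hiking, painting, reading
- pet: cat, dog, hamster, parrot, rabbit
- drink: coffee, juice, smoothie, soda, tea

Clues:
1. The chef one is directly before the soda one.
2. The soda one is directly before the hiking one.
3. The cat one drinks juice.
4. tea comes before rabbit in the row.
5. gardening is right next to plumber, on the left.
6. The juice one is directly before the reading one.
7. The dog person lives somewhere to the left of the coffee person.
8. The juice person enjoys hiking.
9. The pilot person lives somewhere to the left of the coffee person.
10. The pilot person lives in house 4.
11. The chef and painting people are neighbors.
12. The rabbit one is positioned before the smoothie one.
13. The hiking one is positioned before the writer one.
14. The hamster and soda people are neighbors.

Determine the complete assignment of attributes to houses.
Solution:

House | Job | Hobby | Pet | Drink
---------------------------------
  1   | chef | gardening | hamster | tea
  2   | plumber | painting | rabbit | soda
  3   | nurse | hiking | cat | juice
  4   | pilot | reading | dog | smoothie
  5   | writer | cooking | parrot | coffee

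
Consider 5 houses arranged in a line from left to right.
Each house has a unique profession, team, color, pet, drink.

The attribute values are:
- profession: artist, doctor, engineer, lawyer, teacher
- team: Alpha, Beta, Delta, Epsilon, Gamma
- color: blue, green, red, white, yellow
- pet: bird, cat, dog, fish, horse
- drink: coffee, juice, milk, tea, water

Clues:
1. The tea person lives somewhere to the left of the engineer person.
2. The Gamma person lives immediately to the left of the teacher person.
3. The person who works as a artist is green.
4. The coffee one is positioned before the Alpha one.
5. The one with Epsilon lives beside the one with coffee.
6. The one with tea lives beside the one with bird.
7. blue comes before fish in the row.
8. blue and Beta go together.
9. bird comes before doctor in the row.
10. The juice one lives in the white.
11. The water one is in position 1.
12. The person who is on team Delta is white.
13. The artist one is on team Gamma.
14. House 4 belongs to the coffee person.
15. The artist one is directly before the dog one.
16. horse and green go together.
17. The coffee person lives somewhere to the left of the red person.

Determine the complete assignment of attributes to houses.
Solution:

House | Profession | Team | Color | Pet | Drink
-----------------------------------------------
  1   | artist | Gamma | green | horse | water
  2   | teacher | Delta | white | dog | juice
  3   | lawyer | Epsilon | yellow | cat | tea
  4   | engineer | Beta | blue | bird | coffee
  5   | doctor | Alpha | red | fish | milk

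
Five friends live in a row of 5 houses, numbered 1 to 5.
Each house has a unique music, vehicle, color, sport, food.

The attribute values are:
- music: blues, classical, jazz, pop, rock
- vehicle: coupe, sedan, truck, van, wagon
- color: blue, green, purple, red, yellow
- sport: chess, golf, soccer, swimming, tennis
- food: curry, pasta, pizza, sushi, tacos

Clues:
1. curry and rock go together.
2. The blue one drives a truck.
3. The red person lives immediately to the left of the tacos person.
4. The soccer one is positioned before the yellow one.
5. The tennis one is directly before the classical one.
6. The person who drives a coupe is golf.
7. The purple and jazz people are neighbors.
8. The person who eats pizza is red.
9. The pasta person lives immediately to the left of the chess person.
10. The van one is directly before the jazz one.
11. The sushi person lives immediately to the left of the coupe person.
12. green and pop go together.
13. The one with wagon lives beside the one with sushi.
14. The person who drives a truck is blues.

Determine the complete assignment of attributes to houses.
Solution:

House | Music | Vehicle | Color | Sport | Food
----------------------------------------------
  1   | pop | wagon | green | tennis | pasta
  2   | classical | van | purple | chess | sushi
  3   | jazz | coupe | red | golf | pizza
  4   | blues | truck | blue | soccer | tacos
  5   | rock | sedan | yellow | swimming | curry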